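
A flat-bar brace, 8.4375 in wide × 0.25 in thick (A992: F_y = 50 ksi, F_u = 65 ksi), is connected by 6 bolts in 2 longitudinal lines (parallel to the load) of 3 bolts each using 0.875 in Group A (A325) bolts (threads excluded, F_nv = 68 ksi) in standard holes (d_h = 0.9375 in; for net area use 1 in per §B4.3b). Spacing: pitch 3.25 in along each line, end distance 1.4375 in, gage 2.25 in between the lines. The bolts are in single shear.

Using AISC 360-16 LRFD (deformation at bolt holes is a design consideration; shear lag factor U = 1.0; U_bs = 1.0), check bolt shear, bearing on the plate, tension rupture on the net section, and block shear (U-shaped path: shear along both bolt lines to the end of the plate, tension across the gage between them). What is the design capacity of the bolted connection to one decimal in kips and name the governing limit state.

Bolt shear: A_b = π(0.875)²/4 = 0.60132 in². φR_n = 0.75 × 68 × 0.60132 × 6 × 1 = 184.0 kips.
Bearing (0.25 in plate, F_u = 65 ksi): end bolts L_c = 1.4375 − 0.9375/2 = 0.96875, R_n = min(1.2×0.96875×0.25×65, 2.4×0.875×0.25×65) = 18.891 kips/bolt; interior L_c = 3.25 − 0.9375 = 2.3125, R_n = 34.125 kips/bolt. φR_n = 0.75 × (2×18.891 + 4×34.125) = 130.7 kips.
Tension rupture (net): A_n = (8.4375 − 2×1)×0.25 = 1.6094 in² (U = 1.0, A_e = A_n). φR_n = 0.75 × 65 × 1.6094 = 78.5 kips.
Block shear: shear path 2×[1.4375+2×3.25] = 2×7.9375 in, A_gv = 3.9688, A_nv = 2×(7.9375 − 2.5×1)×0.25 = 2.7188 in²; tension across gage: (2.25 − 1×1)×0.25 = 0.3125 in². R_n = min(0.6×65×2.7188, 0.6×50×3.9688) + 1.0×65×0.3125 = min(106.03, 119.06) + 20.313 = 126.34 kips. φR_n = 0.75 × 126.34 = 94.8 kips.
Governing: min(184.0, 130.7, 78.5, 94.8) = 78.5 kips → net-section rupture.

78.5 kips (net-section rupture governs)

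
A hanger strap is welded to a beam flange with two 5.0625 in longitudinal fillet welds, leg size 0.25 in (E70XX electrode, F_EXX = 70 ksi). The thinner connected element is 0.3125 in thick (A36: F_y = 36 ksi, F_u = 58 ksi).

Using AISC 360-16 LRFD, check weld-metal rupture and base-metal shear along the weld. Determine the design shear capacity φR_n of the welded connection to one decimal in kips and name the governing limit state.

Weld metal: throat = 0.707×0.25 = 0.17675 in, L = 2×5.0625 = 10.125 in. φR_n = 0.75 × 0.6 × 70 × 0.17675 × 10.125 = 56.4 kips.
Base metal shear (0.3125 in plate): yield φR_n = 1.0×0.6×36×0.3125×10.125 = 68.3 kips; rupture φR_n = 0.75×0.6×58×0.3125×10.125 = 82.6 kips; take 68.3 kips (yield).
Governing: min(56.4, 68.3) = 56.4 kips → weld metal.

56.4 kips (weld metal governs)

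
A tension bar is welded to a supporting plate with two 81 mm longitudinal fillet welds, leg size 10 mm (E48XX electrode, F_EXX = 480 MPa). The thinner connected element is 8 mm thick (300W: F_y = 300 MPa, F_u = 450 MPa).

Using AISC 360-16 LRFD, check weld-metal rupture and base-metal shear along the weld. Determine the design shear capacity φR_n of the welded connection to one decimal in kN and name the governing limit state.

Weld metal: throat = 0.707×10 = 7.07 mm, L = 2×81 = 162 mm. φR_n = 0.75 × 0.6 × 480 × 7.07 × 162 = 247.4 kN.
Base metal shear (8 mm plate): yield φR_n = 1.0×0.6×300×8×162 = 233.3 kN; rupture φR_n = 0.75×0.6×450×8×162 = 262.4 kN; take 233.3 kN (yield).
Governing: min(247.4, 233.3) = 233.3 kN → base-metal shear.

233.3 kN (base-metal shear governs)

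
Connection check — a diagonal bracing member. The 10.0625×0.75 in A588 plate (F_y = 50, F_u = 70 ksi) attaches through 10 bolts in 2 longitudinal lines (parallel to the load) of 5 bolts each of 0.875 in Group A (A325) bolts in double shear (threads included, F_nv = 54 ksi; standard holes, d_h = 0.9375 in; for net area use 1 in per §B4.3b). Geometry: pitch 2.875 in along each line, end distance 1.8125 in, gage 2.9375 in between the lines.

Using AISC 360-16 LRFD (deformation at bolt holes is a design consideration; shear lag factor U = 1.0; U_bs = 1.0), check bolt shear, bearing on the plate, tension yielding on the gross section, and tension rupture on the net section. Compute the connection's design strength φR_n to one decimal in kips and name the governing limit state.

317.5 kips (net-section rupture governs)

Bolt shear: A_b = π(0.875)²/4 = 0.60132 in². φR_n = 0.75 × 54 × 0.60132 × 10 × 2 = 487.1 kips.
Bearing (0.75 in plate, F_u = 70 ksi): end bolts L_c = 1.8125 − 0.9375/2 = 1.34375, R_n = min(1.2×1.34375×0.75×70, 2.4×0.875×0.75×70) = 84.656 kips/bolt; interior L_c = 2.875 − 0.9375 = 1.9375, R_n = 110.25 kips/bolt. φR_n = 0.75 × (2×84.656 + 8×110.25) = 788.5 kips.
Tension yield (gross): A_g = 10.0625×0.75 = 7.5469 in². φR_n = 0.90 × 50 × 7.5469 = 339.6 kips.
Tension rupture (net): A_n = (10.0625 − 2×1)×0.75 = 6.0469 in² (U = 1.0, A_e = A_n). φR_n = 0.75 × 70 × 6.0469 = 317.5 kips.
Governing: min(487.1, 788.5, 339.6, 317.5) = 317.5 kips → net-section rupture.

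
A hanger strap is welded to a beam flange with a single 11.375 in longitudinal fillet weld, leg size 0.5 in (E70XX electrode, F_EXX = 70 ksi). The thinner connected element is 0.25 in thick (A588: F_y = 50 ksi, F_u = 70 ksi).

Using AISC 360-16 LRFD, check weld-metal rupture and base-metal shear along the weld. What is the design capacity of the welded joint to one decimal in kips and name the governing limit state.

Weld metal: throat = 0.707×0.5 = 0.3535 in, L = 11.375 in. φR_n = 0.75 × 0.6 × 70 × 0.3535 × 11.375 = 126.7 kips.
Base metal shear (0.25 in plate): yield φR_n = 1.0×0.6×50×0.25×11.375 = 85.3 kips; rupture φR_n = 0.75×0.6×70×0.25×11.375 = 89.6 kips; take 85.3 kips (yield).
Governing: min(126.7, 85.3) = 85.3 kips → base-metal shear.

85.3 kips (base-metal shear governs)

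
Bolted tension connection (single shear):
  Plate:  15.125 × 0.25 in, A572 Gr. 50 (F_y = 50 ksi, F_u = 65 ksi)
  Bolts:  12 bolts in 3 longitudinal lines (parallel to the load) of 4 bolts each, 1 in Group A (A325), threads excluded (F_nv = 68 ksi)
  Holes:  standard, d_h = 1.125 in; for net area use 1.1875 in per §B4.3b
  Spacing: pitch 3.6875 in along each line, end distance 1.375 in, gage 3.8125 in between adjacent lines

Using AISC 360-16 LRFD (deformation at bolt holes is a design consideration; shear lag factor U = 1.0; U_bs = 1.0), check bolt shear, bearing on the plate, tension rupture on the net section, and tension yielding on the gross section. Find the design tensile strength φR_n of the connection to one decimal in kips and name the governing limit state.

Bolt shear: A_b = π(1)²/4 = 0.7854 in². φR_n = 0.75 × 68 × 0.7854 × 12 × 1 = 480.7 kips.
Bearing (0.25 in plate, F_u = 65 ksi): end bolts L_c = 1.375 − 1.125/2 = 0.8125, R_n = min(1.2×0.8125×0.25×65, 2.4×1×0.25×65) = 15.844 kips/bolt; interior L_c = 3.6875 − 1.125 = 2.5625, R_n = 39 kips/bolt. φR_n = 0.75 × (3×15.844 + 9×39) = 298.9 kips.
Tension rupture (net): A_n = (15.125 − 3×1.1875)×0.25 = 2.8906 in² (U = 1.0, A_e = A_n). φR_n = 0.75 × 65 × 2.8906 = 140.9 kips.
Tension yield (gross): A_g = 15.125×0.25 = 3.7813 in². φR_n = 0.90 × 50 × 3.7813 = 170.2 kips.
Governing: min(480.7, 298.9, 140.9, 170.2) = 140.9 kips → net-section rupture.

140.9 kips (net-section rupture governs)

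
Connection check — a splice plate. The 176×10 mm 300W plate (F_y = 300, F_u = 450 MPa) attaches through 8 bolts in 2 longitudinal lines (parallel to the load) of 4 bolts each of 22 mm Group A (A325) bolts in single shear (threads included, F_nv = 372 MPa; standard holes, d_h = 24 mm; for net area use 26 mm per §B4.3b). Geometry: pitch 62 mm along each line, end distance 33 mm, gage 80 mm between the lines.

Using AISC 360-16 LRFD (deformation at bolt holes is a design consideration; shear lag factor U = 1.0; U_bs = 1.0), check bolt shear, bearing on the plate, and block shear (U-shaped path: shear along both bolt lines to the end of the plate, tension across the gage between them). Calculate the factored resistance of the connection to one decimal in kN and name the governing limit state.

700.7 kN (block shear governs)

Bolt shear: A_b = π(22)²/4 = 380.13 mm². φR_n = 0.75 × 372 × 380.13 × 8 × 1 = 848.5 kN.
Bearing (10 mm plate, F_u = 450 MPa): end bolts L_c = 33 − 24/2 = 21, R_n = min(1.2×21×10×450, 2.4×22×10×450) = 113.4 kN/bolt; interior L_c = 62 − 24 = 38, R_n = 205.2 kN/bolt. φR_n = 0.75 × (2×113.4 + 6×205.2) = 1093.5 kN.
Block shear: shear path 2×[33+3×62] = 2×219 mm, A_gv = 4380, A_nv = 2×(219 − 3.5×26)×10 = 2560 mm²; tension across gage: (80 − 1×26)×10 = 540 mm². R_n = min(0.6×450×2560, 0.6×300×4380) + 1.0×450×540 = min(691.2, 788.4) + 243 = 934.2 kN. φR_n = 0.75 × 934.2 = 700.7 kN.
Governing: min(848.5, 1093.5, 700.7) = 700.7 kN → block shear.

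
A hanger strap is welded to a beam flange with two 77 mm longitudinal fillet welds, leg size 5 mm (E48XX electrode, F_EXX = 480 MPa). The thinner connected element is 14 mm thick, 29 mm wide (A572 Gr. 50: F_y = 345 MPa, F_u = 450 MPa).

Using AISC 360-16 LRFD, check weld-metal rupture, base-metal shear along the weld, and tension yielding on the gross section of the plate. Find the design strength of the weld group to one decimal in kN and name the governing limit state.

117.6 kN (weld metal governs)

Weld metal: throat = 0.707×5 = 3.535 mm, L = 2×77 = 154 mm. φR_n = 0.75 × 0.6 × 480 × 3.535 × 154 = 117.6 kN.
Base metal shear (14 mm plate): yield φR_n = 1.0×0.6×345×14×154 = 446.3 kN; rupture φR_n = 0.75×0.6×450×14×154 = 436.6 kN; take 436.6 kN (rupture).
Tension yield (gross): A_g = 29×14 = 406 mm². φR_n = 0.90 × 345 × 406 = 126.1 kN.
Governing: min(117.6, 436.6, 126.1) = 117.6 kN → weld metal.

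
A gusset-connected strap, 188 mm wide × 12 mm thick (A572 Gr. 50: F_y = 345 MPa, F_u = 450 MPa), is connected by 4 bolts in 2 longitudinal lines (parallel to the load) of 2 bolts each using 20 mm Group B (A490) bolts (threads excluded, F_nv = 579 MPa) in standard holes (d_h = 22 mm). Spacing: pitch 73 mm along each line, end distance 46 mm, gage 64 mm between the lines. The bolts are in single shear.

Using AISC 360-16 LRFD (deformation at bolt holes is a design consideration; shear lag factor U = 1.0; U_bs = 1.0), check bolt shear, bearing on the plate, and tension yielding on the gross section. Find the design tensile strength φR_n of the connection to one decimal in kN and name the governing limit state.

Bolt shear: A_b = π(20)²/4 = 314.16 mm². φR_n = 0.75 × 579 × 314.16 × 4 × 1 = 545.7 kN.
Bearing (12 mm plate, F_u = 450 MPa): end bolts L_c = 46 − 22/2 = 35, R_n = min(1.2×35×12×450, 2.4×20×12×450) = 226.8 kN/bolt; interior L_c = 73 − 22 = 51, R_n = 259.2 kN/bolt. φR_n = 0.75 × (2×226.8 + 2×259.2) = 729.0 kN.
Tension yield (gross): A_g = 188×12 = 2256 mm². φR_n = 0.90 × 345 × 2256 = 700.5 kN.
Governing: min(545.7, 729.0, 700.5) = 545.7 kN → bolt shear.

545.7 kN (bolt shear governs)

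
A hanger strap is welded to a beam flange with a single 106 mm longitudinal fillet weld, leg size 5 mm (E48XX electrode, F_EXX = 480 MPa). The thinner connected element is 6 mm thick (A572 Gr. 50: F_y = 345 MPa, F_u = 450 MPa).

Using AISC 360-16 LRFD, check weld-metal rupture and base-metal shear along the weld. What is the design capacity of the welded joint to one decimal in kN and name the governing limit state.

Weld metal: throat = 0.707×5 = 3.535 mm, L = 106 mm. φR_n = 0.75 × 0.6 × 480 × 3.535 × 106 = 80.9 kN.
Base metal shear (6 mm plate): yield φR_n = 1.0×0.6×345×6×106 = 131.7 kN; rupture φR_n = 0.75×0.6×450×6×106 = 128.8 kN; take 128.8 kN (rupture).
Governing: min(80.9, 128.8) = 80.9 kN → weld metal.

80.9 kN (weld metal governs)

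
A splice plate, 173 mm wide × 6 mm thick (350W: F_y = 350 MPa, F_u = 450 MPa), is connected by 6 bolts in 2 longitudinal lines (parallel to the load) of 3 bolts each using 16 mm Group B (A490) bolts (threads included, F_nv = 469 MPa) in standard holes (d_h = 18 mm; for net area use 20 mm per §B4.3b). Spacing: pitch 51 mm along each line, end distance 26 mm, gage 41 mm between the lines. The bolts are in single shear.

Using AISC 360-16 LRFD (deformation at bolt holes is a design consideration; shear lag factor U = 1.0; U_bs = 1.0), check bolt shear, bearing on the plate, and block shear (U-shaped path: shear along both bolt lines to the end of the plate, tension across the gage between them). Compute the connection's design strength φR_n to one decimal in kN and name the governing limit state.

232.1 kN (block shear governs)

Bolt shear: A_b = π(16)²/4 = 201.06 mm². φR_n = 0.75 × 469 × 201.06 × 6 × 1 = 424.3 kN.
Bearing (6 mm plate, F_u = 450 MPa): end bolts L_c = 26 − 18/2 = 17, R_n = min(1.2×17×6×450, 2.4×16×6×450) = 55.08 kN/bolt; interior L_c = 51 − 18 = 33, R_n = 103.68 kN/bolt. φR_n = 0.75 × (2×55.08 + 4×103.68) = 393.7 kN.
Block shear: shear path 2×[26+2×51] = 2×128 mm, A_gv = 1536, A_nv = 2×(128 − 2.5×20)×6 = 936 mm²; tension across gage: (41 − 1×20)×6 = 126 mm². R_n = min(0.6×450×936, 0.6×350×1536) + 1.0×450×126 = min(252.72, 322.56) + 56.7 = 309.42 kN. φR_n = 0.75 × 309.42 = 232.1 kN.
Governing: min(424.3, 393.7, 232.1) = 232.1 kN → block shear.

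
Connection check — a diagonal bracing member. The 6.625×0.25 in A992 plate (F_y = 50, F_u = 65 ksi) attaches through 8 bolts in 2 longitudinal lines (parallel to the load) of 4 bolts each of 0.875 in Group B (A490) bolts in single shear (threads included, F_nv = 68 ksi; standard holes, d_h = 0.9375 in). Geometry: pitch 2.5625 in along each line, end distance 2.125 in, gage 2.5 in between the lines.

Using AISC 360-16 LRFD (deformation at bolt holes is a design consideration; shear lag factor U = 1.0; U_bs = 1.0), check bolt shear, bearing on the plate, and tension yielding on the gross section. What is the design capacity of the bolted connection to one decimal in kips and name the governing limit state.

Bolt shear: A_b = π(0.875)²/4 = 0.60132 in². φR_n = 0.75 × 68 × 0.60132 × 8 × 1 = 245.3 kips.
Bearing (0.25 in plate, F_u = 65 ksi): end bolts L_c = 2.125 − 0.9375/2 = 1.65625, R_n = min(1.2×1.65625×0.25×65, 2.4×0.875×0.25×65) = 32.297 kips/bolt; interior L_c = 2.5625 − 0.9375 = 1.625, R_n = 31.688 kips/bolt. φR_n = 0.75 × (2×32.297 + 6×31.688) = 191.0 kips.
Tension yield (gross): A_g = 6.625×0.25 = 1.6563 in². φR_n = 0.90 × 50 × 1.6563 = 74.5 kips.
Governing: min(245.3, 191.0, 74.5) = 74.5 kips → gross-section yield.

74.5 kips (gross-section yield governs)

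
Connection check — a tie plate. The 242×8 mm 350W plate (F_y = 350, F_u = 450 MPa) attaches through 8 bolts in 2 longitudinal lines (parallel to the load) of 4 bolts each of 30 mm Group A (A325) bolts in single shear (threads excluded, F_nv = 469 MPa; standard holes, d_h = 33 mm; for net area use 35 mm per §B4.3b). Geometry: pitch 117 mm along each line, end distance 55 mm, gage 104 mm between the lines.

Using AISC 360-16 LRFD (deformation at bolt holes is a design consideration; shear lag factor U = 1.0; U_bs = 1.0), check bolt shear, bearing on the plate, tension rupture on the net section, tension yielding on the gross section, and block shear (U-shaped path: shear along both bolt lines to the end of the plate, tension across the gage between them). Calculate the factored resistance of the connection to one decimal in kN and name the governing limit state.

Bolt shear: A_b = π(30)²/4 = 706.86 mm². φR_n = 0.75 × 469 × 706.86 × 8 × 1 = 1989.1 kN.
Bearing (8 mm plate, F_u = 450 MPa): end bolts L_c = 55 − 33/2 = 38.5, R_n = min(1.2×38.5×8×450, 2.4×30×8×450) = 166.32 kN/bolt; interior L_c = 117 − 33 = 84, R_n = 259.2 kN/bolt. φR_n = 0.75 × (2×166.32 + 6×259.2) = 1415.9 kN.
Tension rupture (net): A_n = (242 − 2×35)×8 = 1376 mm² (U = 1.0, A_e = A_n). φR_n = 0.75 × 450 × 1376 = 464.4 kN.
Tension yield (gross): A_g = 242×8 = 1936 mm². φR_n = 0.90 × 350 × 1936 = 609.8 kN.
Block shear: shear path 2×[55+3×117] = 2×406 mm, A_gv = 6496, A_nv = 2×(406 − 3.5×35)×8 = 4536 mm²; tension across gage: (104 − 1×35)×8 = 552 mm². R_n = min(0.6×450×4536, 0.6×350×6496) + 1.0×450×552 = min(1224.7, 1364.2) + 248.4 = 1473.1 kN. φR_n = 0.75 × 1473.1 = 1104.8 kN.
Governing: min(1989.1, 1415.9, 464.4, 609.8, 1104.8) = 464.4 kN → net-section rupture.

464.4 kN (net-section rupture governs)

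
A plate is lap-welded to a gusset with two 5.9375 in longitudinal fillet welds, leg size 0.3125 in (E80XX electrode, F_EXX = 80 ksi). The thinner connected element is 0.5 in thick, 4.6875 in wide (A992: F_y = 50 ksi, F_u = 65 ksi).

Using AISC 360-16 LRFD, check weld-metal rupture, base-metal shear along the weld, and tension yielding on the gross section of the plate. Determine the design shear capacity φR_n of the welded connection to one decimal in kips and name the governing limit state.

94.5 kips (weld metal governs)

Weld metal: throat = 0.707×0.3125 = 0.22094 in, L = 2×5.9375 = 11.875 in. φR_n = 0.75 × 0.6 × 80 × 0.22094 × 11.875 = 94.5 kips.
Base metal shear (0.5 in plate): yield φR_n = 1.0×0.6×50×0.5×11.875 = 178.1 kips; rupture φR_n = 0.75×0.6×65×0.5×11.875 = 173.7 kips; take 173.7 kips (rupture).
Tension yield (gross): A_g = 4.6875×0.5 = 2.3438 in². φR_n = 0.90 × 50 × 2.3438 = 105.5 kips.
Governing: min(94.5, 173.7, 105.5) = 94.5 kips → weld metal.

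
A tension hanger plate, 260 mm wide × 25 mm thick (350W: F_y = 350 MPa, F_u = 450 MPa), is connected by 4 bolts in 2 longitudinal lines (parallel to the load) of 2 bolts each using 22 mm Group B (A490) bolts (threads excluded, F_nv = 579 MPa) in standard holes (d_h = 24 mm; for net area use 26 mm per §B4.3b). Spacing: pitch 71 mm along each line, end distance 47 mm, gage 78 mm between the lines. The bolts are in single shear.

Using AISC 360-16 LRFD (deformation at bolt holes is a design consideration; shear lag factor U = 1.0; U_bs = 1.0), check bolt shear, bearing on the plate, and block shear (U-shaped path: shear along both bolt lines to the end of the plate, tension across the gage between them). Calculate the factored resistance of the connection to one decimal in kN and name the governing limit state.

Bolt shear: A_b = π(22)²/4 = 380.13 mm². φR_n = 0.75 × 579 × 380.13 × 4 × 1 = 660.3 kN.
Bearing (25 mm plate, F_u = 450 MPa): end bolts L_c = 47 − 24/2 = 35, R_n = min(1.2×35×25×450, 2.4×22×25×450) = 472.5 kN/bolt; interior L_c = 71 − 24 = 47, R_n = 594 kN/bolt. φR_n = 0.75 × (2×472.5 + 2×594) = 1599.8 kN.
Block shear: shear path 2×[47+1×71] = 2×118 mm, A_gv = 5900, A_nv = 2×(118 − 1.5×26)×25 = 3950 mm²; tension across gage: (78 − 1×26)×25 = 1300 mm². R_n = min(0.6×450×3950, 0.6×350×5900) + 1.0×450×1300 = min(1066.5, 1239) + 585 = 1651.5 kN. φR_n = 0.75 × 1651.5 = 1238.6 kN.
Governing: min(660.3, 1599.8, 1238.6) = 660.3 kN → bolt shear.

660.3 kN (bolt shear governs)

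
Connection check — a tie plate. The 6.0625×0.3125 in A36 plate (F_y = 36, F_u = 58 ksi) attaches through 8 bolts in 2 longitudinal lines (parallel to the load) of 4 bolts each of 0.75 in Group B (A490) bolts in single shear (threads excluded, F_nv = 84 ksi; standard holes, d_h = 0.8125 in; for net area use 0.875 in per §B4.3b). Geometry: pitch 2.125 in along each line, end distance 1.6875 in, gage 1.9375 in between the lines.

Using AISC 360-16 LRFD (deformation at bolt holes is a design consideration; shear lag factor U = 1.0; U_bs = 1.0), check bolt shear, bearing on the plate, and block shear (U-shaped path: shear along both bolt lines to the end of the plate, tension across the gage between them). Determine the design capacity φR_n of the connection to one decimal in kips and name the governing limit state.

96.0 kips (block shear governs)

Bolt shear: A_b = π(0.75)²/4 = 0.44179 in². φR_n = 0.75 × 84 × 0.44179 × 8 × 1 = 222.7 kips.
Bearing (0.3125 in plate, F_u = 58 ksi): end bolts L_c = 1.6875 − 0.8125/2 = 1.28125, R_n = min(1.2×1.28125×0.3125×58, 2.4×0.75×0.3125×58) = 27.867 kips/bolt; interior L_c = 2.125 − 0.8125 = 1.3125, R_n = 28.547 kips/bolt. φR_n = 0.75 × (2×27.867 + 6×28.547) = 170.3 kips.
Block shear: shear path 2×[1.6875+3×2.125] = 2×8.0625 in, A_gv = 5.0391, A_nv = 2×(8.0625 − 3.5×0.875)×0.3125 = 3.125 in²; tension across gage: (1.9375 − 1×0.875)×0.3125 = 0.33203 in². R_n = min(0.6×58×3.125, 0.6×36×5.0391) + 1.0×58×0.33203 = min(108.75, 108.84) + 19.258 = 128.01 kips. φR_n = 0.75 × 128.01 = 96.0 kips.
Governing: min(222.7, 170.3, 96.0) = 96.0 kips → block shear.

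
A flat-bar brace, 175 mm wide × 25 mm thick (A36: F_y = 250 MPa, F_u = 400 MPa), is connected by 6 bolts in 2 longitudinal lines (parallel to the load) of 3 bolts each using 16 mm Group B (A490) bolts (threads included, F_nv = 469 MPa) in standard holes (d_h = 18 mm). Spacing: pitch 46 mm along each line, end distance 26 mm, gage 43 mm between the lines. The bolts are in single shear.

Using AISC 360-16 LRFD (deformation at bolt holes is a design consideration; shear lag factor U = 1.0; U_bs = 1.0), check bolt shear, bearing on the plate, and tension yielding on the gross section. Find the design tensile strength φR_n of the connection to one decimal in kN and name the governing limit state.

424.3 kN (bolt shear governs)

Bolt shear: A_b = π(16)²/4 = 201.06 mm². φR_n = 0.75 × 469 × 201.06 × 6 × 1 = 424.3 kN.
Bearing (25 mm plate, F_u = 400 MPa): end bolts L_c = 26 − 18/2 = 17, R_n = min(1.2×17×25×400, 2.4×16×25×400) = 204 kN/bolt; interior L_c = 46 − 18 = 28, R_n = 336 kN/bolt. φR_n = 0.75 × (2×204 + 4×336) = 1314.0 kN.
Tension yield (gross): A_g = 175×25 = 4375 mm². φR_n = 0.90 × 250 × 4375 = 984.4 kN.
Governing: min(424.3, 1314.0, 984.4) = 424.3 kN → bolt shear.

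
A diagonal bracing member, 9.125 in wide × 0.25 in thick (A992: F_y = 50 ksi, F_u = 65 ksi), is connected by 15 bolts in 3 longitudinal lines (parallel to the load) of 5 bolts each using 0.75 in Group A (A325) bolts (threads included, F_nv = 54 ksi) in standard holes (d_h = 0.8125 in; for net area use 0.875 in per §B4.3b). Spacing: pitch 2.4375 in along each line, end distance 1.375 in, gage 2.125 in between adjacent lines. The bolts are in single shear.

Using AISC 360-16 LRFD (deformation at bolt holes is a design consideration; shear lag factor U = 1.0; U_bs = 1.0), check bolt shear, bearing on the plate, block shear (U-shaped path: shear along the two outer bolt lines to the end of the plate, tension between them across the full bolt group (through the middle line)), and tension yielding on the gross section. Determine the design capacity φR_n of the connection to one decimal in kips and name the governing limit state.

Bolt shear: A_b = π(0.75)²/4 = 0.44179 in². φR_n = 0.75 × 54 × 0.44179 × 15 × 1 = 268.4 kips.
Bearing (0.25 in plate, F_u = 65 ksi): end bolts L_c = 1.375 − 0.8125/2 = 0.96875, R_n = min(1.2×0.96875×0.25×65, 2.4×0.75×0.25×65) = 18.891 kips/bolt; interior L_c = 2.4375 − 0.8125 = 1.625, R_n = 29.25 kips/bolt. φR_n = 0.75 × (3×18.891 + 12×29.25) = 305.8 kips.
Block shear: shear path 2×[1.375+4×2.4375] = 2×11.125 in, A_gv = 5.5625, A_nv = 2×(11.125 − 4.5×0.875)×0.25 = 3.5938 in²; tension across gage: (4.25 − 2×0.875)×0.25 = 0.625 in². R_n = min(0.6×65×3.5938, 0.6×50×5.5625) + 1.0×65×0.625 = min(140.16, 166.88) + 40.625 = 180.79 kips. φR_n = 0.75 × 180.79 = 135.6 kips.
Tension yield (gross): A_g = 9.125×0.25 = 2.2813 in². φR_n = 0.90 × 50 × 2.2813 = 102.7 kips.
Governing: min(268.4, 305.8, 135.6, 102.7) = 102.7 kips → gross-section yield.

102.7 kips (gross-section yield governs)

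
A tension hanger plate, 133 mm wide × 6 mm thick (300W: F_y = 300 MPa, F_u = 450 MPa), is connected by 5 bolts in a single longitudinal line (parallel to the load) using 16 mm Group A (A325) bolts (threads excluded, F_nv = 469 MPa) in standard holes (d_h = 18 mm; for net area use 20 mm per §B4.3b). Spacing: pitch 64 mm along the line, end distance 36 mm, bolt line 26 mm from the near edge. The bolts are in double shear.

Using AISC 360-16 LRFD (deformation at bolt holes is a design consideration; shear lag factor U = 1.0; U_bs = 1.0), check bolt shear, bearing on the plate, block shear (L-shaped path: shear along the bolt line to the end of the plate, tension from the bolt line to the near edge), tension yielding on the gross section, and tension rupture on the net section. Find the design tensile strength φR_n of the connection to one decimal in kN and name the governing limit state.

215.5 kN (gross-section yield governs)

Bolt shear: A_b = π(16)²/4 = 201.06 mm². φR_n = 0.75 × 469 × 201.06 × 5 × 2 = 707.2 kN.
Bearing (6 mm plate, F_u = 450 MPa): end bolts L_c = 36 − 18/2 = 27, R_n = min(1.2×27×6×450, 2.4×16×6×450) = 87.48 kN/bolt; interior L_c = 64 − 18 = 46, R_n = 103.68 kN/bolt. φR_n = 0.75 × (1×87.48 + 4×103.68) = 376.7 kN.
Block shear: shear path 1×[36+4×64] = 1×292 mm, A_gv = 1752, A_nv = 1×(292 − 4.5×20)×6 = 1212 mm²; tension to near edge: (26 − 0.5×20)×6 = 96 mm². R_n = min(0.6×450×1212, 0.6×300×1752) + 1.0×450×96 = min(327.24, 315.36) + 43.2 = 358.56 kN. φR_n = 0.75 × 358.56 = 268.9 kN.
Tension yield (gross): A_g = 133×6 = 798 mm². φR_n = 0.90 × 300 × 798 = 215.5 kN.
Tension rupture (net): A_n = (133 − 1×20)×6 = 678 mm² (U = 1.0, A_e = A_n). φR_n = 0.75 × 450 × 678 = 228.8 kN.
Governing: min(707.2, 376.7, 268.9, 215.5, 228.8) = 215.5 kN → gross-section yield.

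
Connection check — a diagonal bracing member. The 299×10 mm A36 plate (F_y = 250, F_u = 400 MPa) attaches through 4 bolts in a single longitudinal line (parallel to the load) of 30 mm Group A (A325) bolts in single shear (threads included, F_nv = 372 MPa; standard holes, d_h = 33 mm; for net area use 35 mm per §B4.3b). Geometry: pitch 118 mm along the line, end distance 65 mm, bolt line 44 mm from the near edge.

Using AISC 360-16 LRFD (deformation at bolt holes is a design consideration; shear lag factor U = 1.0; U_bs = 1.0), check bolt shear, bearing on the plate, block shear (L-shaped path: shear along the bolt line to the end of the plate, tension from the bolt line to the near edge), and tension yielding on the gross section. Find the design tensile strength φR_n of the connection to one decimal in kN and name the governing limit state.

Bolt shear: A_b = π(30)²/4 = 706.86 mm². φR_n = 0.75 × 372 × 706.86 × 4 × 1 = 788.9 kN.
Bearing (10 mm plate, F_u = 400 MPa): end bolts L_c = 65 − 33/2 = 48.5, R_n = min(1.2×48.5×10×400, 2.4×30×10×400) = 232.8 kN/bolt; interior L_c = 118 − 33 = 85, R_n = 288 kN/bolt. φR_n = 0.75 × (1×232.8 + 3×288) = 822.6 kN.
Block shear: shear path 1×[65+3×118] = 1×419 mm, A_gv = 4190, A_nv = 1×(419 − 3.5×35)×10 = 2965 mm²; tension to near edge: (44 − 0.5×35)×10 = 265 mm². R_n = min(0.6×400×2965, 0.6×250×4190) + 1.0×400×265 = min(711.6, 628.5) + 106 = 734.5 kN. φR_n = 0.75 × 734.5 = 550.9 kN.
Tension yield (gross): A_g = 299×10 = 2990 mm². φR_n = 0.90 × 250 × 2990 = 672.8 kN.
Governing: min(788.9, 822.6, 550.9, 672.8) = 550.9 kN → block shear.

550.9 kN (block shear governs)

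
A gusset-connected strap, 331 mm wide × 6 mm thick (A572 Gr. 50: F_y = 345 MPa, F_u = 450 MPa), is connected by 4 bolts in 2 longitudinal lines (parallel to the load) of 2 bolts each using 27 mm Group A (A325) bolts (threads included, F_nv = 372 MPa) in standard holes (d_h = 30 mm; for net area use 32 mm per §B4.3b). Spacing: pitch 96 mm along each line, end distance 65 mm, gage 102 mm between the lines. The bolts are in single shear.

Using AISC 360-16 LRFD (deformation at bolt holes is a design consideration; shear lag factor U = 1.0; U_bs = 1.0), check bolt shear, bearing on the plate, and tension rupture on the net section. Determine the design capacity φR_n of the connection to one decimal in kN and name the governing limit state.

505.4 kN (bearing governs)

Bolt shear: A_b = π(27)²/4 = 572.56 mm². φR_n = 0.75 × 372 × 572.56 × 4 × 1 = 639.0 kN.
Bearing (6 mm plate, F_u = 450 MPa): end bolts L_c = 65 − 30/2 = 50, R_n = min(1.2×50×6×450, 2.4×27×6×450) = 162 kN/bolt; interior L_c = 96 − 30 = 66, R_n = 174.96 kN/bolt. φR_n = 0.75 × (2×162 + 2×174.96) = 505.4 kN.
Tension rupture (net): A_n = (331 − 2×32)×6 = 1602 mm² (U = 1.0, A_e = A_n). φR_n = 0.75 × 450 × 1602 = 540.7 kN.
Governing: min(639.0, 505.4, 540.7) = 505.4 kN → bearing.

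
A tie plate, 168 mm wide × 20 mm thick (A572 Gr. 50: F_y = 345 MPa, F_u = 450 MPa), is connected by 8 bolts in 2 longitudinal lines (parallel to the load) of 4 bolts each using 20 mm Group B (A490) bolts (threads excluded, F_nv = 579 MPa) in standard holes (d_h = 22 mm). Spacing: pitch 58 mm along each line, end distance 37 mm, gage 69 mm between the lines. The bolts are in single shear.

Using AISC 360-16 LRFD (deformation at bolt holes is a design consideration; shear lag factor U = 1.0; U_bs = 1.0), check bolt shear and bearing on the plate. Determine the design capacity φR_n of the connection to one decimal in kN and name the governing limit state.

Bolt shear: A_b = π(20)²/4 = 314.16 mm². φR_n = 0.75 × 579 × 314.16 × 8 × 1 = 1091.4 kN.
Bearing (20 mm plate, F_u = 450 MPa): end bolts L_c = 37 − 22/2 = 26, R_n = min(1.2×26×20×450, 2.4×20×20×450) = 280.8 kN/bolt; interior L_c = 58 − 22 = 36, R_n = 388.8 kN/bolt. φR_n = 0.75 × (2×280.8 + 6×388.8) = 2170.8 kN.
Governing: min(1091.4, 2170.8) = 1091.4 kN → bolt shear.

1091.4 kN (bolt shear governs)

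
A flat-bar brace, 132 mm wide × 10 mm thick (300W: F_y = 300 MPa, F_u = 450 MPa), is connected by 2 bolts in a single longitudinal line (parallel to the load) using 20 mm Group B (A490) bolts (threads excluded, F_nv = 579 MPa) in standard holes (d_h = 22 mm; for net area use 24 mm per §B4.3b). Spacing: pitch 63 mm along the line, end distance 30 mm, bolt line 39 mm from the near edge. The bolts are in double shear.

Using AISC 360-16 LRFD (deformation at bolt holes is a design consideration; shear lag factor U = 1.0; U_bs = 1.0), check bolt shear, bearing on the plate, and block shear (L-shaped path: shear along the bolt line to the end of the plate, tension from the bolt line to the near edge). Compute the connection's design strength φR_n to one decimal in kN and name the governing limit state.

Bolt shear: A_b = π(20)²/4 = 314.16 mm². φR_n = 0.75 × 579 × 314.16 × 2 × 2 = 545.7 kN.
Bearing (10 mm plate, F_u = 450 MPa): end bolts L_c = 30 − 22/2 = 19, R_n = min(1.2×19×10×450, 2.4×20×10×450) = 102.6 kN/bolt; interior L_c = 63 − 22 = 41, R_n = 216 kN/bolt. φR_n = 0.75 × (1×102.6 + 1×216) = 239.0 kN.
Block shear: shear path 1×[30+1×63] = 1×93 mm, A_gv = 930, A_nv = 1×(93 − 1.5×24)×10 = 570 mm²; tension to near edge: (39 − 0.5×24)×10 = 270 mm². R_n = min(0.6×450×570, 0.6×300×930) + 1.0×450×270 = min(153.9, 167.4) + 121.5 = 275.4 kN. φR_n = 0.75 × 275.4 = 206.6 kN.
Governing: min(545.7, 239.0, 206.6) = 206.6 kN → block shear.

206.6 kN (block shear governs)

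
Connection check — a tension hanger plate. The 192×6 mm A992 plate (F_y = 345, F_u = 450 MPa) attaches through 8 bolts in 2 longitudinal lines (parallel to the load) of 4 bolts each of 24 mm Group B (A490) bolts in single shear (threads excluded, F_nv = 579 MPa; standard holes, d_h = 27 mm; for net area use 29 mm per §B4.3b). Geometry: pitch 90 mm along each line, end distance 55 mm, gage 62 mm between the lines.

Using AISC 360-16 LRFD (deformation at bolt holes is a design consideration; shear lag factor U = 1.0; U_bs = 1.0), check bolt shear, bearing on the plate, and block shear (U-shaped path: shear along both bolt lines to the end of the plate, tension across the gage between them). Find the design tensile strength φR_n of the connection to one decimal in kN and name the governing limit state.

609.9 kN (block shear governs)

Bolt shear: A_b = π(24)²/4 = 452.39 mm². φR_n = 0.75 × 579 × 452.39 × 8 × 1 = 1571.6 kN.
Bearing (6 mm plate, F_u = 450 MPa): end bolts L_c = 55 − 27/2 = 41.5, R_n = min(1.2×41.5×6×450, 2.4×24×6×450) = 134.46 kN/bolt; interior L_c = 90 − 27 = 63, R_n = 155.52 kN/bolt. φR_n = 0.75 × (2×134.46 + 6×155.52) = 901.5 kN.
Block shear: shear path 2×[55+3×90] = 2×325 mm, A_gv = 3900, A_nv = 2×(325 − 3.5×29)×6 = 2682 mm²; tension across gage: (62 − 1×29)×6 = 198 mm². R_n = min(0.6×450×2682, 0.6×345×3900) + 1.0×450×198 = min(724.14, 807.3) + 89.1 = 813.24 kN. φR_n = 0.75 × 813.24 = 609.9 kN.
Governing: min(1571.6, 901.5, 609.9) = 609.9 kN → block shear.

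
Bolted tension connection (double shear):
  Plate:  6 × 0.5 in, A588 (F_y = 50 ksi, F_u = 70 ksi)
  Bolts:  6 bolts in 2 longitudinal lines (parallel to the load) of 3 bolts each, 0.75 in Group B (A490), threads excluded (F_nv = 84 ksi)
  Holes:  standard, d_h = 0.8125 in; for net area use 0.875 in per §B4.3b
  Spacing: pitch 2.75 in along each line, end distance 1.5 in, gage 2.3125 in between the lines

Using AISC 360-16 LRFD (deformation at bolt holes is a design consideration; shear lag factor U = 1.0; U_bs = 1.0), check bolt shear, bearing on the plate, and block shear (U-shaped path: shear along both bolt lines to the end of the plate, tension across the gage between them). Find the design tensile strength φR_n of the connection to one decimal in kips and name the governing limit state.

189.3 kips (block shear governs)

Bolt shear: A_b = π(0.75)²/4 = 0.44179 in². φR_n = 0.75 × 84 × 0.44179 × 6 × 2 = 334.0 kips.
Bearing (0.5 in plate, F_u = 70 ksi): end bolts L_c = 1.5 − 0.8125/2 = 1.09375, R_n = min(1.2×1.09375×0.5×70, 2.4×0.75×0.5×70) = 45.938 kips/bolt; interior L_c = 2.75 − 0.8125 = 1.9375, R_n = 63 kips/bolt. φR_n = 0.75 × (2×45.938 + 4×63) = 257.9 kips.
Block shear: shear path 2×[1.5+2×2.75] = 2×7 in, A_gv = 7, A_nv = 2×(7 − 2.5×0.875)×0.5 = 4.8125 in²; tension across gage: (2.3125 − 1×0.875)×0.5 = 0.71875 in². R_n = min(0.6×70×4.8125, 0.6×50×7) + 1.0×70×0.71875 = min(202.13, 210) + 50.313 = 252.44 kips. φR_n = 0.75 × 252.44 = 189.3 kips.
Governing: min(334.0, 257.9, 189.3) = 189.3 kips → block shear.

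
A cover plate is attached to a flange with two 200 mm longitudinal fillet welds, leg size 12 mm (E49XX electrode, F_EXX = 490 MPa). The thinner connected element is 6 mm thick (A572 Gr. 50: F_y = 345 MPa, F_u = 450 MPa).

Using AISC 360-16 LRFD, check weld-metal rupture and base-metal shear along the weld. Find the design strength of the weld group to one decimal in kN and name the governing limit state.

Weld metal: throat = 0.707×12 = 8.484 mm, L = 2×200 = 400 mm. φR_n = 0.75 × 0.6 × 490 × 8.484 × 400 = 748.3 kN.
Base metal shear (6 mm plate): yield φR_n = 1.0×0.6×345×6×400 = 496.8 kN; rupture φR_n = 0.75×0.6×450×6×400 = 486.0 kN; take 486.0 kN (rupture).
Governing: min(748.3, 486.0) = 486.0 kN → base-metal shear.

486.0 kN (base-metal shear governs)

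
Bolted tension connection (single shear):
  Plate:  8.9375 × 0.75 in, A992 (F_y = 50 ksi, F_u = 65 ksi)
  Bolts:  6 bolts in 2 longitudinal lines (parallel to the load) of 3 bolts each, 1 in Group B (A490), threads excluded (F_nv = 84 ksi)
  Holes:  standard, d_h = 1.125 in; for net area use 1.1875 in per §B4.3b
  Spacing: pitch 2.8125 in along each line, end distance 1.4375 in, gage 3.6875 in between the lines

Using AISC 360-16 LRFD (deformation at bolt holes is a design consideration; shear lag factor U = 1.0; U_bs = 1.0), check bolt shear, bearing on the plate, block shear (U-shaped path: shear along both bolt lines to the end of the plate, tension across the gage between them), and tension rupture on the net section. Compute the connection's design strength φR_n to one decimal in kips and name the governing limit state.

Bolt shear: A_b = π(1)²/4 = 0.7854 in². φR_n = 0.75 × 84 × 0.7854 × 6 × 1 = 296.9 kips.
Bearing (0.75 in plate, F_u = 65 ksi): end bolts L_c = 1.4375 − 1.125/2 = 0.875, R_n = min(1.2×0.875×0.75×65, 2.4×1×0.75×65) = 51.188 kips/bolt; interior L_c = 2.8125 − 1.125 = 1.6875, R_n = 98.719 kips/bolt. φR_n = 0.75 × (2×51.188 + 4×98.719) = 372.9 kips.
Block shear: shear path 2×[1.4375+2×2.8125] = 2×7.0625 in, A_gv = 10.594, A_nv = 2×(7.0625 − 2.5×1.1875)×0.75 = 6.1406 in²; tension across gage: (3.6875 − 1×1.1875)×0.75 = 1.875 in². R_n = min(0.6×65×6.1406, 0.6×50×10.594) + 1.0×65×1.875 = min(239.48, 317.82) + 121.88 = 361.36 kips. φR_n = 0.75 × 361.36 = 271.0 kips.
Tension rupture (net): A_n = (8.9375 − 2×1.1875)×0.75 = 4.9219 in² (U = 1.0, A_e = A_n). φR_n = 0.75 × 65 × 4.9219 = 239.9 kips.
Governing: min(296.9, 372.9, 271.0, 239.9) = 239.9 kips → net-section rupture.

239.9 kips (net-section rupture governs)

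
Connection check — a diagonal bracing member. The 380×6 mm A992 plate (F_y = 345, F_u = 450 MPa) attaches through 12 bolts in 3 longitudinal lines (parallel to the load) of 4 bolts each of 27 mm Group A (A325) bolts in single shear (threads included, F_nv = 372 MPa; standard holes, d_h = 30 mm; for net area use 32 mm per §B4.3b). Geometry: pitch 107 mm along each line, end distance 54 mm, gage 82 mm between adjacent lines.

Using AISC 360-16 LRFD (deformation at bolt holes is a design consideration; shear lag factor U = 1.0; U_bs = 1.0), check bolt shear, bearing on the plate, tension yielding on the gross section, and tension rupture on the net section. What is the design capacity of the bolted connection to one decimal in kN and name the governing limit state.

575.1 kN (net-section rupture governs)

Bolt shear: A_b = π(27)²/4 = 572.56 mm². φR_n = 0.75 × 372 × 572.56 × 12 × 1 = 1916.9 kN.
Bearing (6 mm plate, F_u = 450 MPa): end bolts L_c = 54 − 30/2 = 39, R_n = min(1.2×39×6×450, 2.4×27×6×450) = 126.36 kN/bolt; interior L_c = 107 − 30 = 77, R_n = 174.96 kN/bolt. φR_n = 0.75 × (3×126.36 + 9×174.96) = 1465.3 kN.
Tension yield (gross): A_g = 380×6 = 2280 mm². φR_n = 0.90 × 345 × 2280 = 707.9 kN.
Tension rupture (net): A_n = (380 − 3×32)×6 = 1704 mm² (U = 1.0, A_e = A_n). φR_n = 0.75 × 450 × 1704 = 575.1 kN.
Governing: min(1916.9, 1465.3, 707.9, 575.1) = 575.1 kN → net-section rupture.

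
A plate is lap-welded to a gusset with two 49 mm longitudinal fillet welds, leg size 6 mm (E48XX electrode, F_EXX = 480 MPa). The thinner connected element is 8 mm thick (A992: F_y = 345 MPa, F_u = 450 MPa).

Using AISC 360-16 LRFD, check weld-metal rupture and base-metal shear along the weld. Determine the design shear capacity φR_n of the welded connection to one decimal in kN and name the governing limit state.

89.8 kN (weld metal governs)

Weld metal: throat = 0.707×6 = 4.242 mm, L = 2×49 = 98 mm. φR_n = 0.75 × 0.6 × 480 × 4.242 × 98 = 89.8 kN.
Base metal shear (8 mm plate): yield φR_n = 1.0×0.6×345×8×98 = 162.3 kN; rupture φR_n = 0.75×0.6×450×8×98 = 158.8 kN; take 158.8 kN (rupture).
Governing: min(89.8, 158.8) = 89.8 kN → weld metal.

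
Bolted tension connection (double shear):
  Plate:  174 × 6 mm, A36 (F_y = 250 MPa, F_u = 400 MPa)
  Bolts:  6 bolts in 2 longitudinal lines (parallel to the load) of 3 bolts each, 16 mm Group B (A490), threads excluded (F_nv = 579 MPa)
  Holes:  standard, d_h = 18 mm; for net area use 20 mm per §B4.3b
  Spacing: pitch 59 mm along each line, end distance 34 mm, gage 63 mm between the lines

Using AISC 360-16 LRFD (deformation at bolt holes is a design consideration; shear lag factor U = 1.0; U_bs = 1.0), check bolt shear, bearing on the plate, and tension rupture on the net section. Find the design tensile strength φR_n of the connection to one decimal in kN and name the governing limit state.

Bolt shear: A_b = π(16)²/4 = 201.06 mm². φR_n = 0.75 × 579 × 201.06 × 6 × 2 = 1047.7 kN.
Bearing (6 mm plate, F_u = 400 MPa): end bolts L_c = 34 − 18/2 = 25, R_n = min(1.2×25×6×400, 2.4×16×6×400) = 72 kN/bolt; interior L_c = 59 − 18 = 41, R_n = 92.16 kN/bolt. φR_n = 0.75 × (2×72 + 4×92.16) = 384.5 kN.
Tension rupture (net): A_n = (174 − 2×20)×6 = 804 mm² (U = 1.0, A_e = A_n). φR_n = 0.75 × 400 × 804 = 241.2 kN.
Governing: min(1047.7, 384.5, 241.2) = 241.2 kN → net-section rupture.

241.2 kN (net-section rupture governs)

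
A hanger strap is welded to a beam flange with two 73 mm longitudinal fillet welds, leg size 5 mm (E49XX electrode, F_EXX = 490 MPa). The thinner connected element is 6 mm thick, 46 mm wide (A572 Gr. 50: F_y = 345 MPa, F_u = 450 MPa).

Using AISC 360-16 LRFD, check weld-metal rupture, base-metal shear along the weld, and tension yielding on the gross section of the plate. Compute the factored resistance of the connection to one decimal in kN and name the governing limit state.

85.7 kN (gross-section yield governs)

Weld metal: throat = 0.707×5 = 3.535 mm, L = 2×73 = 146 mm. φR_n = 0.75 × 0.6 × 490 × 3.535 × 146 = 113.8 kN.
Base metal shear (6 mm plate): yield φR_n = 1.0×0.6×345×6×146 = 181.3 kN; rupture φR_n = 0.75×0.6×450×6×146 = 177.4 kN; take 177.4 kN (rupture).
Tension yield (gross): A_g = 46×6 = 276 mm². φR_n = 0.90 × 345 × 276 = 85.7 kN.
Governing: min(113.8, 177.4, 85.7) = 85.7 kN → gross-section yield.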